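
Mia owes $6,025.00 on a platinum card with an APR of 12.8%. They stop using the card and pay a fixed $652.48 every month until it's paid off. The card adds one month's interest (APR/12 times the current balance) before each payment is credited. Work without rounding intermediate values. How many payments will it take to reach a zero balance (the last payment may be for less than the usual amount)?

10 months

Monthly rate r = 12.8%/12 = 1.06667% = 0.0106667.
Recurrence: B ← B·(1+r) − $652.48.
Month 1: interest $64.27; balance after payment $5,436.79.
Month 2: interest $57.99; balance after payment $4,842.30.
Closed form: n = −ln(1 − rB₀/P)/ln(1+r) = −ln(0.9015)/ln(1.01067) ≈ 9.773, so the balance reaches zero during payment 10.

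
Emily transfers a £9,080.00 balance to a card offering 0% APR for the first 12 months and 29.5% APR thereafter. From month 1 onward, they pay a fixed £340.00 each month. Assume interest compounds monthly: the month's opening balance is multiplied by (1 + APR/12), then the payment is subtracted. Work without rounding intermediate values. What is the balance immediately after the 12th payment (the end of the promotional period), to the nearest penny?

£5,000.00

Promo months 1–12 at r₀ = 0%/12 = 0; months 13+ at r₁ = 29.5%/12 = 0.0245833.
After month 12 (no interest yet): B = £9,080.00 − 12·£340.00 = £5,000.00.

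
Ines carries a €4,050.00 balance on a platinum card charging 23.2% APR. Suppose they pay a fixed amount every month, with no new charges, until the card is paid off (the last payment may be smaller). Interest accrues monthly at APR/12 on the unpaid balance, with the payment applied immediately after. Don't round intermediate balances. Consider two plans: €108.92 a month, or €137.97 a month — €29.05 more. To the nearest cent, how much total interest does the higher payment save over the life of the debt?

€1,178.52

Monthly rate r = 23.2%/12 = 1.93333% = 0.0193333.
At €108.92/mo: n = ⌈−ln(1 − rB₀/P)/ln(1+r)⌉ = 67 payments (last €29.43); total interest = total paid − €4,050.00 = €3,168.15.
At €137.97/mo: 44 payments (last €106.92); total interest €1,989.63.
Interest saved = €3,168.15 − €1,989.63 = €1,178.52.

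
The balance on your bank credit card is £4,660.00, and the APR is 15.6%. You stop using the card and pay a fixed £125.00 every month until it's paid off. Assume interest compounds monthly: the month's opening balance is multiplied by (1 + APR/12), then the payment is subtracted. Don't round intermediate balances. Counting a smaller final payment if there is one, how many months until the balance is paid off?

52 payments

Monthly rate r = 15.6%/12 = 1.3% = 0.013.
Recurrence: B ← B·(1+r) − £125.00.
Month 1: interest £60.58; balance after payment £4,595.58.
Month 2: interest £59.74; balance after payment £4,530.32.
Closed form: n = −ln(1 − rB₀/P)/ln(1+r) = −ln(0.51536)/ln(1.013) ≈ 51.322, so the balance reaches zero during payment 52.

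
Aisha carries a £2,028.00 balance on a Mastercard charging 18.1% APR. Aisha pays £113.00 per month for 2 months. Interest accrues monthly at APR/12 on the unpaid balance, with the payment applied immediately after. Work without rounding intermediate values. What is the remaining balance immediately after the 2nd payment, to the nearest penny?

£1,861.93

Monthly rate r = 18.1%/12 = 1.50833% = 0.0150833.
Each month: B ← B·(1+r) − £113.00.
Month 1: interest £30.59; balance after payment £1,945.59.
Month 2: interest £29.35; balance after payment £1,861.93.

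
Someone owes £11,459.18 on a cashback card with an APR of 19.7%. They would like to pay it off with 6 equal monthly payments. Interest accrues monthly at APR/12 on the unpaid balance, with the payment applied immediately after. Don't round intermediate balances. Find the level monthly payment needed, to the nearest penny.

Monthly rate r = 19.7%/12 = 1.64167% = 0.0164167.
Level-payment amortization: P = B₀·r / (1 − (1+r)^(−n)) = 11459.18·0.0164167 / (1 − 1.01642^(−6)).
Denominator 1 − (1+r)^(−6) = 0.0930792607.
P = 188.122 / 0.0930792607 ≈ 2021.09.

£2,021.09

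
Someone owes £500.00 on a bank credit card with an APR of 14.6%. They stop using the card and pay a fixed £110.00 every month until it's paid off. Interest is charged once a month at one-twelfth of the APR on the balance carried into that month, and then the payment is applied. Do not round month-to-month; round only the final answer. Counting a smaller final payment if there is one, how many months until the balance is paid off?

5 months

Monthly rate r = 14.6%/12 = 1.21667% = 0.0121667.
Recurrence: B ← B·(1+r) − £110.00.
Month 1: interest £6.08; balance after payment £396.08.
Month 2: interest £4.82; balance after payment £290.90.
Month 3: interest £3.54; balance after payment £184.44.
Month 4: interest £2.24; balance after payment £76.69.
Month 5: interest £0.93; balance after payment £0.00.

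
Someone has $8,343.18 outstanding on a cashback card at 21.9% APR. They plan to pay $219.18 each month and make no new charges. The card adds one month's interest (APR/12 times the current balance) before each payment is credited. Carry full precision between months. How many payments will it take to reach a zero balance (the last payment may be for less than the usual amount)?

Monthly rate r = 21.9%/12 = 1.825% = 0.01825.
Recurrence: B ← B·(1+r) − $219.18.
Month 1: interest $152.26; balance after payment $8,276.26.
Month 2: interest $151.04; balance after payment $8,208.12.
Closed form: n = −ln(1 − rB₀/P)/ln(1+r) = −ln(0.30531)/ln(1.01825) ≈ 65.602, so the balance reaches zero during payment 66.

66 months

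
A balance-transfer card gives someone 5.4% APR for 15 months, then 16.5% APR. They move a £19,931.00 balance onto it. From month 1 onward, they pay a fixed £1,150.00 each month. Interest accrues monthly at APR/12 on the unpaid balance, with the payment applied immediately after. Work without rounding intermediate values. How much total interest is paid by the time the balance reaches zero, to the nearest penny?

£936.07

Promo months 1–15 at r₀ = 5.4%/12 = 0.0045; months 16+ at r₁ = 16.5%/12 = 0.01375.
After month 15: iterate B ← B·(1+r₀) − £1,150.00 for 15 months → £3,515.44.
Then at r₁ with £1,150.00/mo: n₂ = −ln(1 − r₁·B/P)/ln(1+r₁) ≈ 3.14 → 4 more payments.
Total paid = 18·£1,150.00 + £167.07 = £20,867.07; interest = £20,867.07 − £19,931.00 = £936.07.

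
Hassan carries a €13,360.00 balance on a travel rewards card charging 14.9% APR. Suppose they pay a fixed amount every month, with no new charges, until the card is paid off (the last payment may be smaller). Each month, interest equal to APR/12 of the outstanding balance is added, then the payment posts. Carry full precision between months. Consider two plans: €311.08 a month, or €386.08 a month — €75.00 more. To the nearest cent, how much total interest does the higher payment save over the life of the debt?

Monthly rate r = 14.9%/12 = 1.24167% = 0.0124167.
At €311.08/mo: n = ⌈−ln(1 − rB₀/P)/ln(1+r)⌉ = 62 payments (last €233.06); total interest = total paid − €13,360.00 = €5,848.94.
At €386.08/mo: 46 payments (last €195.48); total interest €4,209.08.
Interest saved = €5,848.94 − €4,209.08 = €1,639.86.

€1,639.86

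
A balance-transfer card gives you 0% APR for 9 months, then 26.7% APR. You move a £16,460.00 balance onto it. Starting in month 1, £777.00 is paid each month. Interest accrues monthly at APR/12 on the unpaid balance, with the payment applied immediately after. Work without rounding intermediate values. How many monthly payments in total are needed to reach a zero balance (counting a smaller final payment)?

24 months

Promo months 1–9 at r₀ = 0%/12 = 0; months 10+ at r₁ = 26.7%/12 = 0.02225.
After month 9 (no interest yet): B = £16,460.00 − 9·£777.00 = £9,467.00.
Then at r₁ with £777.00/mo: n₂ = −ln(1 − r₁·B/P)/ln(1+r₁) ≈ 14.37 → 15 more payments.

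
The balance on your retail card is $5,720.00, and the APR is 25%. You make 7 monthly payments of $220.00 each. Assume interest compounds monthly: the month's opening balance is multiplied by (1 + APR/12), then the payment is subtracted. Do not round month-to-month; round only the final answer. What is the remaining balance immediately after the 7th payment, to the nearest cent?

Monthly rate r = 25%/12 = 2.08333% = 0.0208333.
Each month: B ← B·(1+r) − $220.00.
Month 1: interest $119.17; balance after payment $5,619.17.
Month 2: interest $117.07; balance after payment $5,516.23.
Month 3: interest $114.92; balance after payment $5,411.15.
Month 4: interest $112.73; balance after payment $5,303.89.
Month 5: interest $110.50; balance after payment $5,194.38.
Month 6: interest $108.22; balance after payment $5,082.60.
Month 7: interest $105.89; balance after payment $4,968.49.

$4,968.49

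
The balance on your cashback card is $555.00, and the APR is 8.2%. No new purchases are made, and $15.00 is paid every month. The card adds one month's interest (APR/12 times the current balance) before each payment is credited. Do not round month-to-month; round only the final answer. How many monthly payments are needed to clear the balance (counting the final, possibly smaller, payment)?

Monthly rate r = 8.2%/12 = 0.683333% = 0.00683333.
Recurrence: B ← B·(1+r) − $15.00.
Month 1: interest $3.79; balance after payment $543.79.
Month 2: interest $3.72; balance after payment $532.51.
Closed form: n = −ln(1 − rB₀/P)/ln(1+r) = −ln(0.74717)/ln(1.00683) ≈ 42.799, so the balance reaches zero during payment 43.

43 payments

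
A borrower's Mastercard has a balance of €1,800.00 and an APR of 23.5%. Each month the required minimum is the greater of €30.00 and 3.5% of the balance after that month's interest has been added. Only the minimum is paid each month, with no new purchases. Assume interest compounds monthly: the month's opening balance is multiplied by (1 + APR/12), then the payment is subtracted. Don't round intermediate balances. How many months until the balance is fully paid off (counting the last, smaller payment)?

Monthly rate r = 23.5%/12 = 1.95833% = 0.0195833.
While 3.5% of the post-interest balance exceeds €30.00, each month B ← (B·(1+r))·(1 − 0.035), i.e. B shrinks by the factor (1+r)·0.965 = 0.9839.
This holds for months 1–47. Entering month 48 the balance is €839.31; 3.5% of the post-interest balance is now below €30.00, so the flat €30.00 minimum applies from here.
From month 48 a fixed €30.00 at rate r clears €839.31 in 41 more payments. Total: 47 + 41 = 88 months.

88 months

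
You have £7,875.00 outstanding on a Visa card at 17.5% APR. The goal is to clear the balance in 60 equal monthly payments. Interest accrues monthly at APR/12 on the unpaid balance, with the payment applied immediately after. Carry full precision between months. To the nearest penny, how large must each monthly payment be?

£197.84

Monthly rate r = 17.5%/12 = 1.45833% = 0.0145833.
Level-payment amortization: P = B₀·r / (1 − (1+r)^(−n)) = 7875.00·0.0145833 / (1 − 1.01458^(−60)).
Denominator 1 − (1+r)^(−60) = 0.580495552.
P = 114.844 / 0.580495552 ≈ 197.84.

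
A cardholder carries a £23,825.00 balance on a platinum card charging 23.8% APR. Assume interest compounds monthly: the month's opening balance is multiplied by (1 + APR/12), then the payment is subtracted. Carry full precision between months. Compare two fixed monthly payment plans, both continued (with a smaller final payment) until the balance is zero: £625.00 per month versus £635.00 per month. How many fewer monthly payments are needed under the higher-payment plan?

2 fewer payments

Monthly rate r = 23.8%/12 = 1.98333% = 0.0198333.
At £625.00/mo: n = ⌈−ln(1 − rB₀/P)/ln(1+r)⌉ = 72 payments (last £522.57); total interest = total paid − £23,825.00 = £21,072.57.
At £635.00/mo: 70 payments (last £260.84); total interest £20,250.84.
Payments saved = 72 − 70 = 2.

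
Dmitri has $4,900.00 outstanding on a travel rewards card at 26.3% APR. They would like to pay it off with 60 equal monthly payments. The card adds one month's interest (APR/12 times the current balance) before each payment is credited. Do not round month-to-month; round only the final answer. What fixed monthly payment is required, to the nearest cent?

$147.58

Monthly rate r = 26.3%/12 = 2.19167% = 0.0219167.
Level-payment amortization: P = B₀·r / (1 − (1+r)^(−n)) = 4900.00·0.0219167 / (1 − 1.02192^(−60)).
Denominator 1 − (1+r)^(−60) = 0.727685312.
P = 107.392 / 0.727685312 ≈ 147.58.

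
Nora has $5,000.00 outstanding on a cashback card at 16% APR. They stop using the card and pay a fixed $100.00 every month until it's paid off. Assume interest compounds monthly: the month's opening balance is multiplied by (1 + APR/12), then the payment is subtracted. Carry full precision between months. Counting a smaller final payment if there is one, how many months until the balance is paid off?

83 months

Monthly rate r = 16%/12 = 1.33333% = 0.0133333.
Recurrence: B ← B·(1+r) − $100.00.
Month 1: interest $66.67; balance after payment $4,966.67.
Month 2: interest $66.22; balance after payment $4,932.89.
Closed form: n = −ln(1 − rB₀/P)/ln(1+r) = −ln(0.33333)/ln(1.01333) ≈ 82.944, so the balance reaches zero during payment 83.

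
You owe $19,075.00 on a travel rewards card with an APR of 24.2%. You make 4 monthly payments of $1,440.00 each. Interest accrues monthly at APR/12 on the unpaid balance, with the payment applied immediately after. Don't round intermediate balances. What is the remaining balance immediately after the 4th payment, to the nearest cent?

$14,724.30

Monthly rate r = 24.2%/12 = 2.01667% = 0.0201667.
Each month: B ← B·(1+r) − $1,440.00.
Month 1: interest $384.68; balance after payment $18,019.68.
Month 2: interest $363.40; balance after payment $16,943.08.
Month 3: interest $341.69; balance after payment $15,844.76.
Month 4: interest $319.54; balance after payment $14,724.30.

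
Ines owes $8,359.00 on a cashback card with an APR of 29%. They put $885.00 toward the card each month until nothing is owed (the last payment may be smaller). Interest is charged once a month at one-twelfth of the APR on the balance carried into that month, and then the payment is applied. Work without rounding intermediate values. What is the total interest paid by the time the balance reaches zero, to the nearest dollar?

Monthly rate r = 29%/12 = 2.41667% = 0.0241667.
Payoff takes n = ⌈−ln(1 − rB₀/P)/ln(1+r)⌉ = ⌈10.851⌉ = 11 payments; the last is $754.18.
Total paid = 10·$885.00 + $754.18 = $9,604.18.
Total interest = total paid − principal = $9,604.18 − $8,359.00 = $1,245.18.

$1,245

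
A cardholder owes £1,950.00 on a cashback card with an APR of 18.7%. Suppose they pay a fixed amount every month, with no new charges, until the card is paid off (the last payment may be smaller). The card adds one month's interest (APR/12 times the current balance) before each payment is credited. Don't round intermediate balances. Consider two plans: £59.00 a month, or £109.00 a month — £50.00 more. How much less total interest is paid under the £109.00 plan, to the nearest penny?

£457.50

Monthly rate r = 18.7%/12 = 1.55833% = 0.0155833.
At £59.00/mo: n = ⌈−ln(1 − rB₀/P)/ln(1+r)⌉ = 47 payments (last £47.34); total interest = total paid − £1,950.00 = £811.34.
At £109.00/mo: 22 payments (last £14.84); total interest £353.84.
Interest saved = £811.34 − £353.84 = £457.50.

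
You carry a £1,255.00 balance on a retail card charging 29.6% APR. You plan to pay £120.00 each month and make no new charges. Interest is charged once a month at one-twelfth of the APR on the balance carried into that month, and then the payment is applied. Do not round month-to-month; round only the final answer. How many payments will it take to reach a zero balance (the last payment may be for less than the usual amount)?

Monthly rate r = 29.6%/12 = 2.46667% = 0.0246667.
Recurrence: B ← B·(1+r) − £120.00.
Month 1: interest £30.96; balance after payment £1,165.96.
Month 2: interest £28.76; balance after payment £1,074.72.
Closed form: n = −ln(1 − rB₀/P)/ln(1+r) = −ln(0.74203)/ln(1.02467) ≈ 12.245, so the balance reaches zero during payment 13.

13 months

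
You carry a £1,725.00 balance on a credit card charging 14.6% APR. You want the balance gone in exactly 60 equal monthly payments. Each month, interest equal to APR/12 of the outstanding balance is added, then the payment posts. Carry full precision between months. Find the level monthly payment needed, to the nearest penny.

Monthly rate r = 14.6%/12 = 1.21667% = 0.0121667.
Level-payment amortization: P = B₀·r / (1 − (1+r)^(−n)) = 1725.00·0.0121667 / (1 − 1.01217^(−60)).
Denominator 1 − (1+r)^(−60) = 0.515963451.
P = 20.9875 / 0.515963451 ≈ 40.68.

£40.68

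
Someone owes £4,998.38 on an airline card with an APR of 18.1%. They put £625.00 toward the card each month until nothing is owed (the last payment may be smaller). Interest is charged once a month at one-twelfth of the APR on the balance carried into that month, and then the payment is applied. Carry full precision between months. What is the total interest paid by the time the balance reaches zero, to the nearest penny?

Monthly rate r = 18.1%/12 = 1.50833% = 0.0150833.
Payoff takes n = ⌈−ln(1 − rB₀/P)/ln(1+r)⌉ = ⌈8.587⌉ = 9 payments; the last is £367.73.
Total paid = 8·£625.00 + £367.73 = £5,367.73.
Total interest = total paid − principal = £5,367.73 − £4,998.38 = £369.35.

£369.35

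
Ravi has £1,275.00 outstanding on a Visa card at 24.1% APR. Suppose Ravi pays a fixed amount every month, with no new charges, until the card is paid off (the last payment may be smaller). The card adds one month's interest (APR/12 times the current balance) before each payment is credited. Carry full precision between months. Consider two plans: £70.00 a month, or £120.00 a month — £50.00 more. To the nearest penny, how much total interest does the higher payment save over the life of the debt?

£154.66

Monthly rate r = 24.1%/12 = 2.00833% = 0.0200833.
At £70.00/mo: n = ⌈−ln(1 − rB₀/P)/ln(1+r)⌉ = 23 payments (last £63.22); total interest = total paid − £1,275.00 = £328.22.
At £120.00/mo: 13 payments (last £8.56); total interest £173.56.
Interest saved = £328.22 − £173.56 = £154.66.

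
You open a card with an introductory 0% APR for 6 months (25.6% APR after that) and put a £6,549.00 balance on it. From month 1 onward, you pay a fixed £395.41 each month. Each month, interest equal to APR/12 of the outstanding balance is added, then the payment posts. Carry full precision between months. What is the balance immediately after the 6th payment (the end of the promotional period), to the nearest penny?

£4,176.54

Promo months 1–6 at r₀ = 0%/12 = 0; months 7+ at r₁ = 25.6%/12 = 0.0213333.
After month 6 (no interest yet): B = £6,549.00 − 6·£395.41 = £4,176.54.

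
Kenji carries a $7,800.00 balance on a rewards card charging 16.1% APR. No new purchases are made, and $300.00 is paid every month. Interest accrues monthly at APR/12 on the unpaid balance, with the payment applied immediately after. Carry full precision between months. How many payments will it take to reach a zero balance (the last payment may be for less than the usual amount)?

Monthly rate r = 16.1%/12 = 1.34167% = 0.0134167.
Recurrence: B ← B·(1+r) − $300.00.
Month 1: interest $104.65; balance after payment $7,604.65.
Month 2: interest $102.03; balance after payment $7,406.68.
Closed form: n = −ln(1 − rB₀/P)/ln(1+r) = −ln(0.65117)/ln(1.01342) ≈ 32.188, so the balance reaches zero during payment 33.

33 months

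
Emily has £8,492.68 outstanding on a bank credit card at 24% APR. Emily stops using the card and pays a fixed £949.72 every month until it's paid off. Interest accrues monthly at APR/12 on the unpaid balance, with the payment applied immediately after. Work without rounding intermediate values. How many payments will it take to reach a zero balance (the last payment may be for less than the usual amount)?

10 payments

Monthly rate r = 24%/12 = 2% = 0.02.
Recurrence: B ← B·(1+r) − £949.72.
Month 1: interest £169.85; balance after payment £7,712.81.
Month 2: interest £154.26; balance after payment £6,917.35.
Closed form: n = −ln(1 − rB₀/P)/ln(1+r) = −ln(0.82115)/ln(1.02) ≈ 9.950, so the balance reaches zero during payment 10.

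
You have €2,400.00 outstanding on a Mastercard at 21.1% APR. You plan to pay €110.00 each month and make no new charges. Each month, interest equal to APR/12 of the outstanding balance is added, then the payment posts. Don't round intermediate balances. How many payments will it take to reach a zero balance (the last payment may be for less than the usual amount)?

Monthly rate r = 21.1%/12 = 1.75833% = 0.0175833.
Recurrence: B ← B·(1+r) − €110.00.
Month 1: interest €42.20; balance after payment €2,332.20.
Month 2: interest €41.01; balance after payment €2,263.21.
Closed form: n = −ln(1 − rB₀/P)/ln(1+r) = −ln(0.61636)/ln(1.01758) ≈ 27.763, so the balance reaches zero during payment 28.

28 months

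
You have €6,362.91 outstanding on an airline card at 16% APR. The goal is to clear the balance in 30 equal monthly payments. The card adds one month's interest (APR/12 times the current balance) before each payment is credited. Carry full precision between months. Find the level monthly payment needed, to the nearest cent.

Monthly rate r = 16%/12 = 1.33333% = 0.0133333.
Level-payment amortization: P = B₀·r / (1 − (1+r)^(−n)) = 6362.91·0.0133333 / (1 − 1.01333^(−30)).
Denominator 1 − (1+r)^(−30) = 0.327905822.
P = 84.8388 / 0.327905822 ≈ 258.73.

€258.73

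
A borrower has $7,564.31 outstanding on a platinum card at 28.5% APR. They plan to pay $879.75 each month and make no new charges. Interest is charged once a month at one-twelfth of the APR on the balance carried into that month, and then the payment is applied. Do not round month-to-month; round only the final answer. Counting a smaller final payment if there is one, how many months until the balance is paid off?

Monthly rate r = 28.5%/12 = 2.375% = 0.02375.
Recurrence: B ← B·(1+r) − $879.75.
Month 1: interest $179.65; balance after payment $6,864.21.
Month 2: interest $163.03; balance after payment $6,147.49.
Closed form: n = −ln(1 − rB₀/P)/ln(1+r) = −ln(0.79579)/ln(1.02375) ≈ 9.731, so the balance reaches zero during payment 10.

10 months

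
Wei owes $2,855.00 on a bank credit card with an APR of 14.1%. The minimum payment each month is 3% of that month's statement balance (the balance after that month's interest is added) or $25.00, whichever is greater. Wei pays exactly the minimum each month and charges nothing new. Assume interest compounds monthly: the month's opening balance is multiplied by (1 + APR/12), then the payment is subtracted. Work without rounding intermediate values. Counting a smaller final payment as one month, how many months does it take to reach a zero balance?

Monthly rate r = 14.1%/12 = 1.175% = 0.01175.
While 3% of the post-interest balance exceeds $25.00, each month B ← (B·(1+r))·(1 − 0.03), i.e. B shrinks by the factor (1+r)·0.97 = 0.9814.
This holds for months 1–67. Entering month 68 the balance is $811.37; 3% of the post-interest balance is now below $25.00, so the flat $25.00 minimum applies from here.
From month 68 a fixed $25.00 at rate r clears $811.37 in 42 more payments. Total: 67 + 42 = 109 months.

109 months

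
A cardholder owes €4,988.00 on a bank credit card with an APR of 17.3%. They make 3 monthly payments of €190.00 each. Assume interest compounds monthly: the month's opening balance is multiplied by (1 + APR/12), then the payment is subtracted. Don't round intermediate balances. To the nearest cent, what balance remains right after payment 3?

Monthly rate r = 17.3%/12 = 1.44167% = 0.0144167.
Each month: B ← B·(1+r) − €190.00.
Month 1: interest €71.91; balance after payment €4,869.91.
Month 2: interest €70.21; balance after payment €4,750.12.
Month 3: interest €68.48; balance after payment €4,628.60.

€4,628.60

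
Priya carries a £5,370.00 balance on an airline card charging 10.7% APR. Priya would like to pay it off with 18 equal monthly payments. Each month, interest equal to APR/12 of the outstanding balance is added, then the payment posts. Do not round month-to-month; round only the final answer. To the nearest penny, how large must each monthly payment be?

£324.24

Monthly rate r = 10.7%/12 = 0.891667% = 0.00891667.
Level-payment amortization: P = B₀·r / (1 − (1+r)^(−n)) = 5370.00·0.00891667 / (1 − 1.00892^(−18)).
Denominator 1 − (1+r)^(−18) = 0.147676102.
P = 47.8825 / 0.147676102 ≈ 324.24.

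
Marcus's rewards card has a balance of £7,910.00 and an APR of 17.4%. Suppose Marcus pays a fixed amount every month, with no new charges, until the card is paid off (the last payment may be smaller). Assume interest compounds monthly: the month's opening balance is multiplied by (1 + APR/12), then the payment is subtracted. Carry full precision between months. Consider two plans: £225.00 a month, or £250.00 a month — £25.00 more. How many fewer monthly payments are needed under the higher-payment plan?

7 fewer payments

Monthly rate r = 17.4%/12 = 1.45% = 0.0145.
At £225.00/mo: n = ⌈−ln(1 − rB₀/P)/ln(1+r)⌉ = 50 payments (last £116.89); total interest = total paid − £7,910.00 = £3,231.89.
At £250.00/mo: 43 payments (last £161.96); total interest £2,751.96.
Payments saved = 50 − 43 = 7.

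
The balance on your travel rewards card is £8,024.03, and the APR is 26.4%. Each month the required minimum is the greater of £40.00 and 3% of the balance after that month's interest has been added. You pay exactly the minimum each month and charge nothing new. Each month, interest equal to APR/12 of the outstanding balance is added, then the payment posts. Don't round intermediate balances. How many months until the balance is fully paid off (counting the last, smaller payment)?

Monthly rate r = 26.4%/12 = 2.2% = 0.022.
While 3% of the post-interest balance exceeds £40.00, each month B ← (B·(1+r))·(1 − 0.03), i.e. B shrinks by the factor (1+r)·0.97 = 0.99134.
This holds for months 1–209. Entering month 210 the balance is £1,302.93; 3% of the post-interest balance is now below £40.00, so the flat £40.00 minimum applies from here.
From month 210 a fixed £40.00 at rate r clears £1,302.93 in 58 more payments. Total: 209 + 58 = 267 months.

267 months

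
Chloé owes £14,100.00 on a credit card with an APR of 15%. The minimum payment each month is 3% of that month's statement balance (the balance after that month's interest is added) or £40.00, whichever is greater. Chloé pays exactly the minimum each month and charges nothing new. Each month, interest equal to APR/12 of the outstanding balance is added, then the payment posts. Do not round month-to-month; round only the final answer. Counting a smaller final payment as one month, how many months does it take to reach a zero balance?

175 months

Monthly rate r = 15%/12 = 1.25% = 0.0125.
While 3% of the post-interest balance exceeds £40.00, each month B ← (B·(1+r))·(1 − 0.03), i.e. B shrinks by the factor (1+r)·0.97 = 0.98212.
This holds for months 1–132. Entering month 133 the balance is £1,303.86; 3% of the post-interest balance is now below £40.00, so the flat £40.00 minimum applies from here.
From month 133 a fixed £40.00 at rate r clears £1,303.86 in 43 more payments. Total: 132 + 43 = 175 months.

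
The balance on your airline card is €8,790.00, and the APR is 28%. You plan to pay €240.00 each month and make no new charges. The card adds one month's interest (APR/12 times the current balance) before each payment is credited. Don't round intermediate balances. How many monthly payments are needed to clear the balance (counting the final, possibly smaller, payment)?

84 months

Monthly rate r = 28%/12 = 2.33333% = 0.0233333.
Recurrence: B ← B·(1+r) − €240.00.
Month 1: interest €205.10; balance after payment €8,755.10.
Month 2: interest €204.29; balance after payment €8,719.39.
Closed form: n = −ln(1 − rB₀/P)/ln(1+r) = −ln(0.14542)/ln(1.02333) ≈ 83.595, so the balance reaches zero during payment 84.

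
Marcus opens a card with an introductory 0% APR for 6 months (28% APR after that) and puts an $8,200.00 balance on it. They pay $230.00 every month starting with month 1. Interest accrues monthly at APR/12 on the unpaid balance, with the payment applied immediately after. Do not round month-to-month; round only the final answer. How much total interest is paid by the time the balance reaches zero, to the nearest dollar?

$4,920

Promo months 1–6 at r₀ = 0%/12 = 0; months 7+ at r₁ = 28%/12 = 0.0233333.
After month 6 (no interest yet): B = $8,200.00 − 6·$230.00 = $6,820.00.
Then at r₁ with $230.00/mo: n₂ = −ln(1 − r₁·B/P)/ln(1+r₁) ≈ 51.04 → 52 more payments.
Total paid = 57·$230.00 + $9.58 = $13,119.58; interest = $13,119.58 − $8,200.00 = $4,919.58.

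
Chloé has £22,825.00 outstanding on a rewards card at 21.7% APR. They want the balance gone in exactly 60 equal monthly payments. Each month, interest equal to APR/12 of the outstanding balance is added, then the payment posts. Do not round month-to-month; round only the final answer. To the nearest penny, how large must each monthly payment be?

Monthly rate r = 21.7%/12 = 1.80833% = 0.0180833.
Level-payment amortization: P = B₀·r / (1 − (1+r)^(−n)) = 22825.00·0.0180833 / (1 − 1.01808^(−60)).
Denominator 1 − (1+r)^(−60) = 0.658806829.
P = 412.752 / 0.658806829 ≈ 626.51.

£626.51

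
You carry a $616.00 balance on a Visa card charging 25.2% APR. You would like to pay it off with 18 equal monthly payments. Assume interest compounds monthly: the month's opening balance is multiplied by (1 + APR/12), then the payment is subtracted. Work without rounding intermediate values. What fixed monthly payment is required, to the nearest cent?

Monthly rate r = 25.2%/12 = 2.1% = 0.021.
Level-payment amortization: P = B₀·r / (1 − (1+r)^(−n)) = 616.00·0.021 / (1 − 1.021^(−18)).
Denominator 1 − (1+r)^(−18) = 0.312082049.
P = 12.936 / 0.312082049 ≈ 41.45.

$41.45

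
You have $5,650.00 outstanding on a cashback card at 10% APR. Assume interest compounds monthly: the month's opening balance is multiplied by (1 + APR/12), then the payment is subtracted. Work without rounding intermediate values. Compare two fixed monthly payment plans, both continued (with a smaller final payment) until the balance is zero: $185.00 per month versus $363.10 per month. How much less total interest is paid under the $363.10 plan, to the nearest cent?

$470.69

Monthly rate r = 10%/12 = 0.833333% = 0.00833333.
At $185.00/mo: n = ⌈−ln(1 − rB₀/P)/ln(1+r)⌉ = 36 payments (last $72.59); total interest = total paid − $5,650.00 = $897.59.
At $363.10/mo: 17 payments (last $267.30); total interest $426.90.
Interest saved = $897.59 − $426.90 = $470.69.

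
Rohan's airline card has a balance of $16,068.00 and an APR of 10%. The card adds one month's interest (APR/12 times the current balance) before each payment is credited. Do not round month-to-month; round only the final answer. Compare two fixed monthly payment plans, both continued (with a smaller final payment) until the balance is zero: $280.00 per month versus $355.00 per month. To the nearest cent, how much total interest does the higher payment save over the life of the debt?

$1,692.74

Monthly rate r = 10%/12 = 0.833333% = 0.00833333.
At $280.00/mo: n = ⌈−ln(1 − rB₀/P)/ln(1+r)⌉ = 79 payments (last $107.96); total interest = total paid − $16,068.00 = $5,879.96.
At $355.00/mo: 58 payments (last $20.22); total interest $4,187.22.
Interest saved = $5,879.96 − $4,187.22 = $1,692.74.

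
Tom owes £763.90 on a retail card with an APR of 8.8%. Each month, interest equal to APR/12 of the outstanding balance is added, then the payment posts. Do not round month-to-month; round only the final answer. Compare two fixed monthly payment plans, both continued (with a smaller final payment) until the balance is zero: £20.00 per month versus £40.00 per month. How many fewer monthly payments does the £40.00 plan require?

Monthly rate r = 8.8%/12 = 0.733333% = 0.00733333.
At £20.00/mo: n = ⌈−ln(1 − rB₀/P)/ln(1+r)⌉ = 45 payments (last £19.57); total interest = total paid − £763.90 = £135.67.
At £40.00/mo: 21 payments (last £26.02); total interest £62.12.
Payments saved = 45 − 21 = 24.

24 fewer payments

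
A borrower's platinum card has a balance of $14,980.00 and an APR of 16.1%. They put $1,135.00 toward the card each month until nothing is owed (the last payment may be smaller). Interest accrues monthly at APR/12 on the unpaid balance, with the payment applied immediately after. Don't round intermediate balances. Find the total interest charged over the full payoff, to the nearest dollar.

Monthly rate r = 16.1%/12 = 1.34167% = 0.0134167.
Payoff takes n = ⌈−ln(1 − rB₀/P)/ln(1+r)⌉ = ⌈14.623⌉ = 15 payments; the last is $709.26.
Total paid = 14·$1,135.00 + $709.26 = $16,599.26.
Total interest = total paid − principal = $16,599.26 − $14,980.00 = $1,619.26.

$1,619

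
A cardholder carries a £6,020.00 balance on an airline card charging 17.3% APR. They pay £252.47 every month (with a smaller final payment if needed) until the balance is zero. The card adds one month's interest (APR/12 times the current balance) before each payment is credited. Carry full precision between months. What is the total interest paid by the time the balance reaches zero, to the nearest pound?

Monthly rate r = 17.3%/12 = 1.44167% = 0.0144167.
Payoff takes n = ⌈−ln(1 − rB₀/P)/ln(1+r)⌉ = ⌈29.428⌉ = 30 payments; the last is £108.49.
Total paid = 29·£252.47 + £108.49 = £7,430.12.
Total interest = total paid − principal = £7,430.12 − £6,020.00 = £1,410.12.

£1,410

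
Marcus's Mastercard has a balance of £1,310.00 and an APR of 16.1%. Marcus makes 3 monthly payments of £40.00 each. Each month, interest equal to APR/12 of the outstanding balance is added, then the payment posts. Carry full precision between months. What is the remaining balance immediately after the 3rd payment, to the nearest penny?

Monthly rate r = 16.1%/12 = 1.34167% = 0.0134167.
Each month: B ← B·(1+r) − £40.00.
Month 1: interest £17.58; balance after payment £1,287.58.
Month 2: interest £17.27; balance after payment £1,264.85.
Month 3: interest £16.97; balance after payment £1,241.82.

£1,241.82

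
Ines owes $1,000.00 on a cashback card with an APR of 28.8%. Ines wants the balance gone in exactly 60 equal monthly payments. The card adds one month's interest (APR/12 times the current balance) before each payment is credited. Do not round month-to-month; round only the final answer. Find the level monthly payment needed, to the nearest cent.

$31.62

Monthly rate r = 28.8%/12 = 2.4% = 0.024.
Level-payment amortization: P = B₀·r / (1 − (1+r)^(−n)) = 1000.00·0.024 / (1 − 1.024^(−60)).
Denominator 1 − (1+r)^(−60) = 0.759008013.
P = 24 / 0.759008013 ≈ 31.62.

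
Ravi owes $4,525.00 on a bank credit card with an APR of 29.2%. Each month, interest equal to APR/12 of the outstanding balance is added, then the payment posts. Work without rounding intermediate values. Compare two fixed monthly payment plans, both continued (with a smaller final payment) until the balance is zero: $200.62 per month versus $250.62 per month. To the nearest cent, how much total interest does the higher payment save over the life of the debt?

Monthly rate r = 29.2%/12 = 2.43333% = 0.0243333.
At $200.62/mo: n = ⌈−ln(1 − rB₀/P)/ln(1+r)⌉ = 34 payments (last $21.49); total interest = total paid − $4,525.00 = $2,116.95.
At $250.62/mo: 25 payments (last $17.28); total interest $1,507.16.
Interest saved = $2,116.95 − $1,507.16 = $609.79.

$609.79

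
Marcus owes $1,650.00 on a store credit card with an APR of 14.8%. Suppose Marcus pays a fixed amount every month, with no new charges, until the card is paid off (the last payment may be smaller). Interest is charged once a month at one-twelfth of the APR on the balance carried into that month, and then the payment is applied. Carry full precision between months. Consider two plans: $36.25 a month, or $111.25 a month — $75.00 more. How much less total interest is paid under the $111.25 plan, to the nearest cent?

$603.53

Monthly rate r = 14.8%/12 = 1.23333% = 0.0123333.
At $36.25/mo: n = ⌈−ln(1 − rB₀/P)/ln(1+r)⌉ = 68 payments (last $8.44); total interest = total paid − $1,650.00 = $787.19.
At $111.25/mo: 17 payments (last $53.66); total interest $183.66.
Interest saved = $787.19 − $183.66 = $603.53.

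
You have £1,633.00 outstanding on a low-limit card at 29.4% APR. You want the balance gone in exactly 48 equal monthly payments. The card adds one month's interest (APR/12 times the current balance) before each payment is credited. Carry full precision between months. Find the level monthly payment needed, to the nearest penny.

Monthly rate r = 29.4%/12 = 2.45% = 0.0245.
Level-payment amortization: P = B₀·r / (1 − (1+r)^(−n)) = 1633.00·0.0245 / (1 − 1.0245^(−48)).
Denominator 1 − (1+r)^(−48) = 0.687085428.
P = 40.0085 / 0.687085428 ≈ 58.23.

£58.23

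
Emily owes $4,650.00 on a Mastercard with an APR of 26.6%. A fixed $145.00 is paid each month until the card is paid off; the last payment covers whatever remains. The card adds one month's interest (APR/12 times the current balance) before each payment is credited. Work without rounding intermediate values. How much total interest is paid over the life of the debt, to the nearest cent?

Monthly rate r = 26.6%/12 = 2.21667% = 0.0221667.
Payoff takes n = ⌈−ln(1 − rB₀/P)/ln(1+r)⌉ = ⌈56.596⌉ = 57 payments; the last is $86.86.
Total paid = 56·$145.00 + $86.86 = $8,206.86.
Total interest = total paid − principal = $8,206.86 − $4,650.00 = $3,556.86.

$3,556.86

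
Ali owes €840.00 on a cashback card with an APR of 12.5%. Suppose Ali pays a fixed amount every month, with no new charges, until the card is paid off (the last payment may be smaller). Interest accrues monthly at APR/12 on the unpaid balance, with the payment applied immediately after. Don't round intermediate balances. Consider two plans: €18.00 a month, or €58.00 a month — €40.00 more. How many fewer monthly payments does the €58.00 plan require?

Monthly rate r = 12.5%/12 = 1.04167% = 0.0104167.
At €18.00/mo: n = ⌈−ln(1 − rB₀/P)/ln(1+r)⌉ = 65 payments (last €4.41); total interest = total paid − €840.00 = €316.41.
At €58.00/mo: 16 payments (last €45.34); total interest €75.34.
Payments saved = 65 − 16 = 49.

49 fewer payments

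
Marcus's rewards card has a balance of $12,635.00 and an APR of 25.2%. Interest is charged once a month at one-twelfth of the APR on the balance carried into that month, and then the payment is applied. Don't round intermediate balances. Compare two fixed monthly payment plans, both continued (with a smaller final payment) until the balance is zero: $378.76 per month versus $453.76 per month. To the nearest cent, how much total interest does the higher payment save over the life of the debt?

Monthly rate r = 25.2%/12 = 2.1% = 0.021.
At $378.76/mo: n = ⌈−ln(1 − rB₀/P)/ln(1+r)⌉ = 59 payments (last $6.88); total interest = total paid − $12,635.00 = $9,339.96.
At $453.76/mo: 43 payments (last $132.01); total interest $6,554.93.
Interest saved = $9,339.96 − $6,554.93 = $2,785.03.

$2,785.03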